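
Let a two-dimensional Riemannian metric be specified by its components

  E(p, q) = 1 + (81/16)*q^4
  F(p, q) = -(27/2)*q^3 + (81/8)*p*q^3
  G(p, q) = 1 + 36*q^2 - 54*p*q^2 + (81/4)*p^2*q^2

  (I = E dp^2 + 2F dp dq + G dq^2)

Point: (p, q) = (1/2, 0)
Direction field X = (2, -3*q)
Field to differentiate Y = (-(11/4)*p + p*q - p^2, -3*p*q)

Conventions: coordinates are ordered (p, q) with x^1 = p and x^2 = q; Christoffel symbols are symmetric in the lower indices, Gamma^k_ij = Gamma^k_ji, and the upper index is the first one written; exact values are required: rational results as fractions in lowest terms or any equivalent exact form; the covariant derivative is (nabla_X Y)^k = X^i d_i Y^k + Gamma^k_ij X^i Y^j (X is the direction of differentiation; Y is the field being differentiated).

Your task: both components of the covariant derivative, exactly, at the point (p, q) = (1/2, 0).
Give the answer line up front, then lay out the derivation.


Answer: (nabla_X Y)^p = -15/2, (nabla_X Y)^q = 0

E = 1, F = 0, G = 1 at the point
E_p = 0, E_q = 0, F_p = 0, F_q = 0, G_p = 0, G_q = 0
EG - F^2 = 1;  g^inv = (1) * [[1, 0], [0, 1]]
first-kind symbols [ij,l] = (1/2)(d_i g_jl + d_j g_il - d_l g_ij): [pp,p] = E_p/2 = 0, [pp,q] = F_p - E_q/2 = 0, [pq,p] = E_q/2 = 0, [pq,q] = G_p/2 = 0, [qq,p] = F_q - G_p/2 = 0, [qq,q] = G_q/2 = 0
Gamma^p_ij = (G*[ij,p] - F*[ij,q])/(EG - F^2), Gamma^q_ij = (E*[ij,q] - F*[ij,p])/(EG - F^2)
Gamma_ppp = 0, Gamma_ppq = 0, Gamma_pqq = 0, Gamma_qpp = 0, Gamma_qpq = 0, Gamma_qqq = 0
X = (2, 0), Y = (-13/8, 0) at the point


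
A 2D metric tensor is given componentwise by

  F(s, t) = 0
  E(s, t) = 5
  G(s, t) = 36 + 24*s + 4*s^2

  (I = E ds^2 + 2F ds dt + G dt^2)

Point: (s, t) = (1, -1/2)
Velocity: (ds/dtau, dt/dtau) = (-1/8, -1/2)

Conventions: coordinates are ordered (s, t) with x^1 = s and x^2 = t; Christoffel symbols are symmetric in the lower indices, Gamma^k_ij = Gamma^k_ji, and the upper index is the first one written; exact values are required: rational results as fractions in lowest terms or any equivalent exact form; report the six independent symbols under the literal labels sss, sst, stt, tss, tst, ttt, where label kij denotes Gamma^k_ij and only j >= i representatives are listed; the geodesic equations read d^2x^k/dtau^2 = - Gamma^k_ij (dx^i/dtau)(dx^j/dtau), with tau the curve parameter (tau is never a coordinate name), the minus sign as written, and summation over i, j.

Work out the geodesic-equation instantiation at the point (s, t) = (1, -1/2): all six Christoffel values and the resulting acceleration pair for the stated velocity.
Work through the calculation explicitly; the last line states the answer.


E = 5, F = 0, G = 64 at the point
E_s = 0, E_t = 0, F_s = 0, F_t = 0, G_s = 32, G_t = 0
EG - F^2 = 320;  g^inv = (1/320) * [[64, 0], [0, 5]]
first-kind symbols [ij,l] = (1/2)(d_i g_jl + d_j g_il - d_l g_ij): [ss,s] = E_s/2 = 0, [ss,t] = F_s - E_t/2 = 0, [st,s] = E_t/2 = 0, [st,t] = G_s/2 = 16, [tt,s] = F_t - G_s/2 = -16, [tt,t] = G_t/2 = 0
Gamma^s_ij = (G*[ij,s] - F*[ij,t])/(EG - F^2), Gamma^t_ij = (E*[ij,t] - F*[ij,s])/(EG - F^2)
Gamma_sss = 0, Gamma_sst = 0, Gamma_stt = -16/5, Gamma_tss = 0, Gamma_tst = 1/4, Gamma_ttt = 0
d^2s/dtau^2 = -(Gamma_sss*(-1/8)^2 + 2*Gamma_sst*(-1/8)*(-1/2) + Gamma_stt*(-1/2)^2) = 4/5
d^2t/dtau^2 = -(Gamma_tss*(-1/8)^2 + 2*Gamma_tst*(-1/8)*(-1/2) + Gamma_ttt*(-1/2)^2) = -1/32

Answer: Gamma_sss = 0, Gamma_sst = 0, Gamma_stt = -16/5, Gamma_tss = 0, Gamma_tst = 1/4, Gamma_ttt = 0; accelerations (d^2s/dtau^2, d^2t/dtau^2) = (4/5, -1/32)


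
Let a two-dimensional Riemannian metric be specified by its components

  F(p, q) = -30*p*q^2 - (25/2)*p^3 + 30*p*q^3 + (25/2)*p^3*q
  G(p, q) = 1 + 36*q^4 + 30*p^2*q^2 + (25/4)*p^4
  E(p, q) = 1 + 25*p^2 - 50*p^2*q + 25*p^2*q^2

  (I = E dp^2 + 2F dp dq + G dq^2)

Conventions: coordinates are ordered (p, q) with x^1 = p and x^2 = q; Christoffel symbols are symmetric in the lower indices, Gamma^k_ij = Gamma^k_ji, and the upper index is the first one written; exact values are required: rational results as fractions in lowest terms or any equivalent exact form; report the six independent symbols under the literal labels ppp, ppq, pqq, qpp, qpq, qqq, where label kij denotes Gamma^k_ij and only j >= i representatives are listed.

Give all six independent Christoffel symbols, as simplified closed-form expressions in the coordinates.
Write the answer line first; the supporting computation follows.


Answer: Gamma_ppp = (100*p*q^2 - 200*p*q + 100*p)/(25*p^4 + 220*p^2*q^2 - 200*p^2*q + 100*p^2 + 144*q^4 + 4), Gamma_ppq = (100*p^2*q - 100*p^2)/(25*p^4 + 220*p^2*q^2 - 200*p^2*q + 100*p^2 + 144*q^4 + 4), Gamma_pqq = (240*p*q^2 - 240*p*q)/(25*p^4 + 220*p^2*q^2 - 200*p^2*q + 100*p^2 + 144*q^4 + 4), Gamma_qpp = (50*p^2*q - 50*p^2 + 120*q^3 - 120*q^2)/(25*p^4 + 220*p^2*q^2 - 200*p^2*q + 100*p^2 + 144*q^4 + 4), Gamma_qpq = (50*p^3 + 120*p*q^2)/(25*p^4 + 220*p^2*q^2 - 200*p^2*q + 100*p^2 + 144*q^4 + 4), Gamma_qqq = (120*p^2*q + 288*q^3)/(25*p^4 + 220*p^2*q^2 - 200*p^2*q + 100*p^2 + 144*q^4 + 4)

E = 1 + 25*p^2 - 50*p^2*q + 25*p^2*q^2; F = -30*p*q^2 - (25/2)*p^3 + 30*p*q^3 + (25/2)*p^3*q; G = 1 + 36*q^4 + 30*p^2*q^2 + (25/4)*p^4
Gamma^k_ij = (1/2) g^{kl} (d_i g_jl + d_j g_il - d_l g_ij), with g^inv = (1/(EG-F^2)) [[G, -F], [-F, E]]
first partials: E_p = 50*p - 100*p*q + 50*p*q^2, E_q = -50*p^2 + 50*p^2*q, F_p = -30*q^2 - (75/2)*p^2 + 30*q^3 + (75/2)*p^2*q, F_q = -60*p*q + 90*p*q^2 + (25/2)*p^3, G_p = 60*p*q^2 + 25*p^3, G_q = 144*q^3 + 60*p^2*q
D = EG - F^2 = 1 + 25*p^2 - 50*p^2*q + 36*q^4 + 55*p^2*q^2 + (25/4)*p^4
expanded: Gamma^p_pp = (G E_p - 2F F_p + F E_q)/(2D), Gamma^p_pq = (G E_q - F G_p)/(2D), Gamma^p_qq = (2G F_q - G G_p - F G_q)/(2D), Gamma^q_pp = (2E F_p - E E_q - F E_p)/(2D), Gamma^q_pq = (E G_p - F E_q)/(2D), Gamma^q_qq = (E G_q - 2F F_q + F G_p)/(2D); substitute and cancel common factors


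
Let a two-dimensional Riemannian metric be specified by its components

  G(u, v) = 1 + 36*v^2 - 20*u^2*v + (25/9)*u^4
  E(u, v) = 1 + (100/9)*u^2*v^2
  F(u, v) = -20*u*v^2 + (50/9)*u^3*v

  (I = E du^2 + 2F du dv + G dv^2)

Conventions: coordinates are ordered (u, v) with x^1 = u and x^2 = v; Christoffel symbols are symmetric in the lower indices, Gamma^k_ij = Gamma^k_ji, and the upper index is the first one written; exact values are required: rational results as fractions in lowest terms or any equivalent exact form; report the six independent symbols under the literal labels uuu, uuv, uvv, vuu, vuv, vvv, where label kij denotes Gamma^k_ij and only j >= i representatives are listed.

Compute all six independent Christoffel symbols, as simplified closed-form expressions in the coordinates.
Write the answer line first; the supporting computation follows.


Answer: Gamma_uuu = 100*u*v^2/(25*u^4 + 100*u^2*v^2 - 180*u^2*v + 324*v^2 + 9), Gamma_uuv = 100*u^2*v/(25*u^4 + 100*u^2*v^2 - 180*u^2*v + 324*v^2 + 9), Gamma_uvv = -180*u*v/(25*u^4 + 100*u^2*v^2 - 180*u^2*v + 324*v^2 + 9), Gamma_vuu = (50*u^2*v - 180*v^2)/(25*u^4 + 100*u^2*v^2 - 180*u^2*v + 324*v^2 + 9), Gamma_vuv = (50*u^3 - 180*u*v)/(25*u^4 + 100*u^2*v^2 - 180*u^2*v + 324*v^2 + 9), Gamma_vvv = (-90*u^2 + 324*v)/(25*u^4 + 100*u^2*v^2 - 180*u^2*v + 324*v^2 + 9)

E = 1 + (100/9)*u^2*v^2; F = -20*u*v^2 + (50/9)*u^3*v; G = 1 + 36*v^2 - 20*u^2*v + (25/9)*u^4
Gamma^k_ij = (1/2) g^{kl} (d_i g_jl + d_j g_il - d_l g_ij), with g^inv = (1/(EG-F^2)) [[G, -F], [-F, E]]
first partials: E_u = (200/9)*u*v^2, E_v = (200/9)*u^2*v, F_u = -20*v^2 + (50/3)*u^2*v, F_v = -40*u*v + (50/9)*u^3, G_u = -40*u*v + (100/9)*u^3, G_v = 72*v - 20*u^2
D = EG - F^2 = 1 + 36*v^2 - 20*u^2*v + (100/9)*u^2*v^2 + (25/9)*u^4
expanded: Gamma^u_uu = (G E_u - 2F F_u + F E_v)/(2D), Gamma^u_uv = (G E_v - F G_u)/(2D), Gamma^u_vv = (2G F_v - G G_u - F G_v)/(2D), Gamma^v_uu = (2E F_u - E E_v - F E_u)/(2D), Gamma^v_uv = (E G_u - F E_v)/(2D), Gamma^v_vv = (E G_v - 2F F_v + F G_u)/(2D); substitute and cancel common factors


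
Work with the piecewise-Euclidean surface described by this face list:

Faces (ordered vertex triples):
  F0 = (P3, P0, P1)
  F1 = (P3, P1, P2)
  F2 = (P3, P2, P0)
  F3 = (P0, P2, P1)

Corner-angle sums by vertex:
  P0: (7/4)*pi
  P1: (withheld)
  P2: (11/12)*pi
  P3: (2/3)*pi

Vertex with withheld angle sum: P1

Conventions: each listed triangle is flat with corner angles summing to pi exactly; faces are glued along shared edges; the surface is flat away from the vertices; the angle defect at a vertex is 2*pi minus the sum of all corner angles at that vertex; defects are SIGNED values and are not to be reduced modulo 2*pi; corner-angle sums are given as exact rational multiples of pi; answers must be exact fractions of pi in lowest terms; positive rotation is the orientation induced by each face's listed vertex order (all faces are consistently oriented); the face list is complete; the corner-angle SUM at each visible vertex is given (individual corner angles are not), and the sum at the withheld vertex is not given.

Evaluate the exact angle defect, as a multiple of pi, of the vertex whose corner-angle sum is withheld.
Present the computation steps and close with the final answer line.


V = 4, E = 6, F = 4; chi = V - E + F = 2
Gauss-Bonnet: total defect = 2*pi*chi = 4*pi; visible defects sum to (8/3)*pi

Answer: defect(P1) = (4/3)*pi


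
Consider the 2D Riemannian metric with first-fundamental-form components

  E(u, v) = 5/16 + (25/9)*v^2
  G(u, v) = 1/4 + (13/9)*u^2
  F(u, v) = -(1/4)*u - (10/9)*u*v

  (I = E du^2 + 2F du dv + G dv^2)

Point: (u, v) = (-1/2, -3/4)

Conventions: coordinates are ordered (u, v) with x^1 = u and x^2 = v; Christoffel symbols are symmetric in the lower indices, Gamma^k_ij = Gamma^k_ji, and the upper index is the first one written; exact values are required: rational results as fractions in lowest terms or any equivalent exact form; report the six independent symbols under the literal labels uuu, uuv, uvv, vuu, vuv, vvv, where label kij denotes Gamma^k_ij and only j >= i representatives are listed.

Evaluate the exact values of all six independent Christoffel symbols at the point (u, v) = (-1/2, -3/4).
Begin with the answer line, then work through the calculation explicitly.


Answer: Gamma_uuu = 448/611, Gamma_uuv = -2564/1833, Gamma_uvv = 4048/5499, Gamma_vuu = 2880/611, Gamma_vuv = -1130/611, Gamma_vvv = 644/1833

E = 15/8, F = -7/24, G = 11/18 at the point
E_u = 0, E_v = -25/6, F_u = 7/12, F_v = 5/9, G_u = -13/9, G_v = 0
EG - F^2 = 611/576;  g^inv = (576/611) * [[11/18, 7/24], [7/24, 15/8]]
first-kind symbols [ij,l] = (1/2)(d_i g_jl + d_j g_il - d_l g_ij): [uu,u] = E_u/2 = 0, [uu,v] = F_u - E_v/2 = 8/3, [uv,u] = E_v/2 = -25/12, [uv,v] = G_u/2 = -13/18, [vv,u] = F_v - G_u/2 = 23/18, [vv,v] = G_v/2 = 0
Gamma^u_ij = (G*[ij,u] - F*[ij,v])/(EG - F^2), Gamma^v_ij = (E*[ij,v] - F*[ij,u])/(EG - F^2)


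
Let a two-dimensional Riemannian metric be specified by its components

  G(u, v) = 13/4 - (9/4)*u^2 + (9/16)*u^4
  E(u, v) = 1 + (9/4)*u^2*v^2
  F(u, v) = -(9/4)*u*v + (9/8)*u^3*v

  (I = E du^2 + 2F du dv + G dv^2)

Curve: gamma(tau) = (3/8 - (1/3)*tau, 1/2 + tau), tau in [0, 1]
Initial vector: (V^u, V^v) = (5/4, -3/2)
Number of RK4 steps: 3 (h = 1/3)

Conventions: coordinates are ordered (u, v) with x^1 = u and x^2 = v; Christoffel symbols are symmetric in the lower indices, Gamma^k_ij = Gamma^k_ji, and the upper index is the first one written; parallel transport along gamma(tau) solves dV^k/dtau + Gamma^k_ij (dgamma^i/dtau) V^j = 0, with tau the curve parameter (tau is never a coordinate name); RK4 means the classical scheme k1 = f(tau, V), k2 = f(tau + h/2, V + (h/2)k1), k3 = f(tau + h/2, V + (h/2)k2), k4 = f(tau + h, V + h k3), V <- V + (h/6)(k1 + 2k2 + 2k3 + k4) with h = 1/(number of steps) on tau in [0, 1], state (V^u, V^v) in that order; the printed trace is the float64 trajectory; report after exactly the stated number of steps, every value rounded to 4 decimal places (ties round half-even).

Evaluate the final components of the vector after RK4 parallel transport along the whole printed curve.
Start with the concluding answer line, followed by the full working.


Answer: V^u = 1.2489, V^v = -1.5371

gamma'(tau) = (-1/3, 1); f(tau, V)^k = -Gamma^k_ij(gamma(tau)) gamma'^i(tau) V^j; h = 1/3; intermediate values shown to 6 dp
curve data and Christoffel symbols at the stage parameters:
  tau = 0.000000: gamma = (0.375000, 0.500000), gamma' = (-0.333333, 1.000000); Gamma_uuu = 0.069759, Gamma_uuv = 0.052319, Gamma_uvv = 0.000000, Gamma_vuu = -0.345887, Gamma_vuv = -0.259415, Gamma_vvv = 0.000000
  tau = 0.166667: gamma = (0.319444, 0.666667), gamma' = (-0.333333, 1.000000); Gamma_uuu = 0.102114, Gamma_uuv = 0.048930, Gamma_uvv = 0.000000, Gamma_vuu = -0.455029, Gamma_vuv = -0.218035, Gamma_vvv = 0.000000
  tau = 0.333333: gamma = (0.263889, 0.833333), gamma' = (-0.333333, 1.000000); Gamma_uuu = 0.128657, Gamma_uuv = 0.040741, Gamma_uvv = 0.000000, Gamma_vuu = -0.564680, Gamma_vuv = -0.178815, Gamma_vvv = 0.000000
  tau = 0.500000: gamma = (0.208333, 1.000000), gamma' = (-0.333333, 1.000000); Gamma_uuu = 0.144184, Gamma_uuv = 0.030038, Gamma_uvv = 0.000000, Gamma_vuu = -0.677063, Gamma_vuv = -0.141055, Gamma_vvv = 0.000000
  tau = 0.666667: gamma = (0.152778, 1.166667), gamma' = (-0.333333, 1.000000); Gamma_uuu = 0.143115, Gamma_uuv = 0.018741, Gamma_uvv = 0.000000, Gamma_vuu = -0.793561, Gamma_vuv = -0.103919, Gamma_vvv = 0.000000
  tau = 0.833333: gamma = (0.097222, 1.333333), gamma' = (-0.333333, 1.000000); Gamma_uuu = 0.119050, Gamma_uuv = 0.008681, Gamma_uvv = 0.000000, Gamma_vuu = -0.914048, Gamma_vuv = -0.066649, Gamma_vvv = 0.000000
  tau = 1.000000: gamma = (0.041667, 1.500000), gamma' = (-0.333333, 1.000000); Gamma_uuu = 0.064806, Gamma_uuv = 0.001800, Gamma_uvv = 0.000000, Gamma_vuu = -1.036003, Gamma_vuv = -0.028778, Gamma_vvv = 0.000000
step 0: V^u = 1.2500, V^v = -1.5000
step 1: k1 = (-0.062492, 0.309857), k2 = (-0.042082, 0.187521), k3 = (-0.042465, 0.189228), k4 = (-0.016864, 0.074017); V <- V + (h/6)(k1 + 2k2 + 2k3 + k4): V^u = 1.2362, V^v = -1.4368
step 2: k1 = (-0.016862, 0.074007), k2 = (0.007966, -0.037409), k3 = (0.007855, -0.036886), k4 = (0.026828, -0.148759); V <- V + (h/6)(k1 + 2k2 + 2k3 + k4): V^u = 1.2385, V^v = -1.4492
step 3: k1 = (0.026818, -0.148706), k2 = (0.034271, -0.263123), k3 = (0.034254, -0.262995), k4 = (0.023829, -0.380930); V <- V + (h/6)(k1 + 2k2 + 2k3 + k4): V^u = 1.2489, V^v = -1.5371


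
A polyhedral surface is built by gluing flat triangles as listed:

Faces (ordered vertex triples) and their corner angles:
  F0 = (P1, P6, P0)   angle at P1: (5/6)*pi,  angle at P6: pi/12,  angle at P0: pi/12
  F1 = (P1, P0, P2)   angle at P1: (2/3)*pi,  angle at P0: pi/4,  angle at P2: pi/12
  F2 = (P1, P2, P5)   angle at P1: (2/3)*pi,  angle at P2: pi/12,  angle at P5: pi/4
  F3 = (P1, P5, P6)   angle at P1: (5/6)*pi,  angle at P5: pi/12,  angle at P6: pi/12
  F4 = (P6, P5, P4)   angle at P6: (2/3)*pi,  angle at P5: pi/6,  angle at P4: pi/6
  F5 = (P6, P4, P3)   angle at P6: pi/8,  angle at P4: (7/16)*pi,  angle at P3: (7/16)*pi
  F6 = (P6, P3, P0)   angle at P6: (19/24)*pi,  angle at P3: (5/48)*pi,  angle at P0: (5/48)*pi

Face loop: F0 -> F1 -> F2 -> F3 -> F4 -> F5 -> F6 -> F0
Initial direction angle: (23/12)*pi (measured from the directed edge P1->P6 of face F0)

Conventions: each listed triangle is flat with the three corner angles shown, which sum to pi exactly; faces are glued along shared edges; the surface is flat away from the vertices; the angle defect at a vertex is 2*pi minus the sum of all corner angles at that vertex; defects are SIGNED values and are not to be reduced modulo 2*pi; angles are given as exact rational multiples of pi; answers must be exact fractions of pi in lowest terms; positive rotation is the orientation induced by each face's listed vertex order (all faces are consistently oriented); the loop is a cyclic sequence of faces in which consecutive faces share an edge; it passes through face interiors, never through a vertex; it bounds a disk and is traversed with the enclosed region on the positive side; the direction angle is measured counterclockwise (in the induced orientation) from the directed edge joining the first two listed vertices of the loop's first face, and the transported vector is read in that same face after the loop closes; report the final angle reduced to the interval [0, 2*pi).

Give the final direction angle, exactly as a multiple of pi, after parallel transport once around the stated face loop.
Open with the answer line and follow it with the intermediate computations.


Answer: final direction angle = (7/6)*pi

enclosed vertex P1: corner angles sum to 3*pi, defect = 2*pi - 3*pi = -pi
enclosed vertex P6: corner angles sum to (7/4)*pi, defect = 2*pi - (7/4)*pi = pi/4
summing the enclosed defects onto the initial angle, mod 2*pi in the induced orientation:
final angle = (23/12)*pi - (3/4)*pi = (7/6)*pi (mod 2*pi)


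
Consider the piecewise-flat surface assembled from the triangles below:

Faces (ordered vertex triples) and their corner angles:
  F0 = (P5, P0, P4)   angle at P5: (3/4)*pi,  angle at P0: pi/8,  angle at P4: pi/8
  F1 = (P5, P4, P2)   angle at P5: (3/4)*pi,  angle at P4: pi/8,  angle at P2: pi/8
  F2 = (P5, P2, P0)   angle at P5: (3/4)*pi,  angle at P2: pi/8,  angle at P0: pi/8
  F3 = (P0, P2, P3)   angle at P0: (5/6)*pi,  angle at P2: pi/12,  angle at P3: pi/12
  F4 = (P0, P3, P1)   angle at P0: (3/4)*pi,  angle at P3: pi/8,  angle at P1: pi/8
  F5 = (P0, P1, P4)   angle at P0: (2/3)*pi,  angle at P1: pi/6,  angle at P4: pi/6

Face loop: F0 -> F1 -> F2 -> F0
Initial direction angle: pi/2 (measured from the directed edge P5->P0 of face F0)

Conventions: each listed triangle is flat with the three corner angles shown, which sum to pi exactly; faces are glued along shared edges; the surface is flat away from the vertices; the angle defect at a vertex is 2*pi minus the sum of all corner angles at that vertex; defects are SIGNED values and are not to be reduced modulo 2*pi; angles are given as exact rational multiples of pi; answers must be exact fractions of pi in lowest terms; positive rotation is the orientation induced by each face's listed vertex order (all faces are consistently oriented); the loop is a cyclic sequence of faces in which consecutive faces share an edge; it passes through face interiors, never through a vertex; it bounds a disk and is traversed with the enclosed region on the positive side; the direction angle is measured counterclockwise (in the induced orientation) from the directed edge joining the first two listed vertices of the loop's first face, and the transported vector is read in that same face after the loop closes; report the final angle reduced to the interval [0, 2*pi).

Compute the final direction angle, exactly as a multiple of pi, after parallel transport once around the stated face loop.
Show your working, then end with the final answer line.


enclosed vertex P5: corner angles sum to (9/4)*pi, defect = 2*pi - (9/4)*pi = -pi/4
final direction = starting direction + enclosed defect total, reduced mod 2*pi (induced orientation)
final angle = pi/2 - pi/4 = pi/4 (mod 2*pi)

Answer: final direction angle = pi/4


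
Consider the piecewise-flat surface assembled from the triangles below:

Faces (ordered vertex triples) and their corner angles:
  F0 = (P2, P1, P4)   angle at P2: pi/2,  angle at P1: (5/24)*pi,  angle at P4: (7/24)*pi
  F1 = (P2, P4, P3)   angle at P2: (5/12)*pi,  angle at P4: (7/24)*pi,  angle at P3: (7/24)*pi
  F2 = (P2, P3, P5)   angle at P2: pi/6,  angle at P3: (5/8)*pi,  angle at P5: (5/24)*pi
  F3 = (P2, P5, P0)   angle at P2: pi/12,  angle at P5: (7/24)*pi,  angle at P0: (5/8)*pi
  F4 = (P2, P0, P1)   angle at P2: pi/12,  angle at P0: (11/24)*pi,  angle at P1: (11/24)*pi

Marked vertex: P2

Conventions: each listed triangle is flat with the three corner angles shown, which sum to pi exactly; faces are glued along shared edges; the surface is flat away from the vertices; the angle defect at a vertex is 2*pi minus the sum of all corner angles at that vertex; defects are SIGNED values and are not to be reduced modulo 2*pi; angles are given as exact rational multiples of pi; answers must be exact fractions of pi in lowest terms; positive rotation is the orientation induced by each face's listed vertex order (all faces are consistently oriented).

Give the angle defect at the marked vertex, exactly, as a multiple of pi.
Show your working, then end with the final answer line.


Sum of corner angles at P2: (5/4)*pi
defect = 2*pi - (5/4)*pi

Answer: defect(P2) = (3/4)*pi


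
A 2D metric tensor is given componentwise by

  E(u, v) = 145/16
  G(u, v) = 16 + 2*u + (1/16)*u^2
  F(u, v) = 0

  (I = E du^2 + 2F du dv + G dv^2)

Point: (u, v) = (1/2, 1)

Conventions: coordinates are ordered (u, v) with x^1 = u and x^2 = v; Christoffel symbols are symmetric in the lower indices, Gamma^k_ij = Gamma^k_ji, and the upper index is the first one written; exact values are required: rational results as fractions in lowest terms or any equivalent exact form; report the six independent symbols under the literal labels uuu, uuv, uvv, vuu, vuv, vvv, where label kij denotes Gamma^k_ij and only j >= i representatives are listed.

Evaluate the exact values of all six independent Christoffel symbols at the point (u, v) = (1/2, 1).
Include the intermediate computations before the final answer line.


E = 145/16, F = 0, G = 1089/64 at the point
E_u = 0, E_v = 0, F_u = 0, F_v = 0, G_u = 33/16, G_v = 0
EG - F^2 = 157905/1024;  g^inv = (1024/157905) * [[1089/64, 0], [0, 145/16]]
first-kind symbols [ij,l] = (1/2)(d_i g_jl + d_j g_il - d_l g_ij): [uu,u] = E_u/2 = 0, [uu,v] = F_u - E_v/2 = 0, [uv,u] = E_v/2 = 0, [uv,v] = G_u/2 = 33/32, [vv,u] = F_v - G_u/2 = -33/32, [vv,v] = G_v/2 = 0
Gamma^u_ij = (G*[ij,u] - F*[ij,v])/(EG - F^2), Gamma^v_ij = (E*[ij,v] - F*[ij,u])/(EG - F^2)

Answer: Gamma_uuu = 0, Gamma_uuv = 0, Gamma_uvv = -33/290, Gamma_vuu = 0, Gamma_vuv = 2/33, Gamma_vvv = 0


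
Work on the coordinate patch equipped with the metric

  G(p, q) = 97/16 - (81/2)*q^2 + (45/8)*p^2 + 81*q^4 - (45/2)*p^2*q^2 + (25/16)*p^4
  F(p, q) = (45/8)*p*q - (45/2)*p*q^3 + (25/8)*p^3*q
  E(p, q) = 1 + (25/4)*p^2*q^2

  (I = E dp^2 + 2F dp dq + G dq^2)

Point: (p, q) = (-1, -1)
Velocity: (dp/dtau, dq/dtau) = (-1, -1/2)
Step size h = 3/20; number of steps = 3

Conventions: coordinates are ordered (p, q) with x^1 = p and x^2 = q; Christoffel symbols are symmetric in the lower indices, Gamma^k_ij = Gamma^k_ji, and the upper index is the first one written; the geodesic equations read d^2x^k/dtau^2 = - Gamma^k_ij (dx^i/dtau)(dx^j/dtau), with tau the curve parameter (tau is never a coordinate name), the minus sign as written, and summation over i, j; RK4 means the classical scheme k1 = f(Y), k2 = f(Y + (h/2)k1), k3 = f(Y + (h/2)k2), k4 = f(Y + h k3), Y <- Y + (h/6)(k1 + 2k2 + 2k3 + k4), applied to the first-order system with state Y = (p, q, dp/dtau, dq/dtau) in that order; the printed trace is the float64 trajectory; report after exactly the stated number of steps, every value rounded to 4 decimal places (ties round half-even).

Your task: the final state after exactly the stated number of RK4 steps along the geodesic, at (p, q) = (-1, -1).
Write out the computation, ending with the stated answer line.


f(Y) = (dp/dtau, dq/dtau, -Gamma^p_ij Y'^i Y'^j, -Gamma^q_ij Y'^i Y'^j) with the Gammas evaluated at the stage position; h = 0.150000; intermediate values shown to 6 dp
step 0: p = -1.0000, q = -1.0000, dp/dtau = -1.0000, dq/dtau = -0.5000
step 1:
  k1: at (p, q) = (-1.000000, -1.000000), (dp/dtau, dq/dtau) = (-1.000000, -0.500000); Gamma_ppp = -0.166667, Gamma_ppq = -0.166667, Gamma_pqq = 1.200000, Gamma_qpp = 0.366667, Gamma_qpq = 0.366667, Gamma_qqq = -2.640000; k1 = (-1.000000, -0.500000, 0.033333, -0.073333)
  k2: at (p, q) = (-1.075000, -1.037500), (dp/dtau, dq/dtau) = (-0.997500, -0.505500); Gamma_ppp = -0.161821, Gamma_ppq = -0.167670, Gamma_pqq = 1.165110, Gamma_qpp = 0.347817, Gamma_qpq = 0.360389, Gamma_qqq = -2.504284; k2 = (-0.997500, -0.505500, 0.032382, -0.069602)
  k3: at (p, q) = (-1.074812, -1.037913), (dp/dtau, dq/dtau) = (-0.997571, -0.505220); Gamma_ppp = -0.161553, Gamma_ppq = -0.167296, Gamma_pqq = 1.163180, Gamma_qpp = 0.347639, Gamma_qpq = 0.359999, Gamma_qqq = -2.503003; k3 = (-0.997571, -0.505220, 0.032503, -0.069941)
  k4: at (p, q) = (-1.149636, -1.075783), (dp/dtau, dq/dtau) = (-0.995125, -0.510491); Gamma_ppp = -0.156932, Gamma_ppq = -0.167705, Gamma_pqq = 1.129908, Gamma_qpp = 0.330608, Gamma_qpq = 0.353305, Gamma_qqq = -2.380380; k4 = (-0.995125, -0.510491, 0.031339, -0.066022)
  Y <- Y + (h/6)(k1 + 2k2 + 2k3 + k4): p = -1.1496, q = -1.0758, dp/dtau = -0.9951, dq/dtau = -0.5105
step 2:
  k1: at (p, q) = (-1.149632, -1.075798), (dp/dtau, dq/dtau) = (-0.995139, -0.510461); Gamma_ppp = -0.156923, Gamma_ppq = -0.167693, Gamma_pqq = 1.129847, Gamma_qpp = 0.330602, Gamma_qpq = 0.353292, Gamma_qqq = -2.380337; k1 = (-0.995139, -0.510461, 0.031366, -0.066081)
  k2: at (p, q) = (-1.224267, -1.114083), (dp/dtau, dq/dtau) = (-0.992787, -0.515417); Gamma_ppp = -0.152470, Gamma_ppq = -0.167549, Gamma_pqq = 1.097782, Gamma_qpp = 0.315108, Gamma_qpq = 0.346273, Gamma_qqq = -2.268779; k2 = (-0.992787, -0.515417, 0.030116, -0.062242)
  k3: at (p, q) = (-1.224091, -1.114455), (dp/dtau, dq/dtau) = (-0.992880, -0.515129); Gamma_ppp = -0.152263, Gamma_ppq = -0.167242, Gamma_pqq = 1.096295, Gamma_qpp = 0.314979, Gamma_qpq = 0.345965, Gamma_qqq = -2.267845; k3 = (-0.992880, -0.515129, 0.030268, -0.062614)
  k4: at (p, q) = (-1.298564, -1.153068), (dp/dtau, dq/dtau) = (-0.990599, -0.519853); Gamma_ppp = -0.148026, Gamma_ppq = -0.166704, Gamma_pqq = 1.065785, Gamma_qpp = 0.300860, Gamma_qpq = 0.338823, Gamma_qqq = -2.166190; k4 = (-0.990599, -0.519853, 0.028924, -0.058787)
  Y <- Y + (h/6)(k1 + 2k2 + 2k3 + k4): p = -1.2986, q = -1.1531, dp/dtau = -0.9906, dq/dtau = -0.5198
step 3:
  k1: at (p, q) = (-1.298558, -1.153083), (dp/dtau, dq/dtau) = (-0.990612, -0.519826); Gamma_ppp = -0.148018, Gamma_ppq = -0.166692, Gamma_pqq = 1.065730, Gamma_qpp = 0.300855, Gamma_qpq = 0.338811, Gamma_qqq = -2.166154; k1 = (-0.990612, -0.519826, 0.028947, -0.058836)
  k2: at (p, q) = (-1.372854, -1.192070), (dp/dtau, dq/dtau) = (-0.988441, -0.524238); Gamma_ppp = -0.143943, Gamma_ppq = -0.165773, Gamma_pqq = 1.036389, Gamma_qpp = 0.287910, Gamma_qpq = 0.331573, Gamma_qqq = -2.072950; k2 = (-0.988441, -0.524238, 0.027608, -0.055221)
  k3: at (p, q) = (-1.372692, -1.192401), (dp/dtau, dq/dtau) = (-0.988542, -0.523967); Gamma_ppp = -0.143784, Gamma_ppq = -0.165524, Gamma_pqq = 1.035243, Gamma_qpp = 0.287815, Gamma_qpq = 0.331332, Gamma_qqq = -2.072268; k3 = (-0.988542, -0.523967, 0.027761, -0.055570)
  k4: at (p, q) = (-1.446840, -1.231679), (dp/dtau, dq/dtau) = (-0.986448, -0.528161); Gamma_ppp = -0.139906, Gamma_ppq = -0.164346, Gamma_pqq = 1.007325, Gamma_qpp = 0.275931, Gamma_qpq = 0.324133, Gamma_qqq = -1.986702; k4 = (-0.986448, -0.528161, 0.026393, -0.052053)
  Y <- Y + (h/6)(k1 + 2k2 + 2k3 + k4): p = -1.4468, q = -1.2317, dp/dtau = -0.9865, dq/dtau = -0.5281

Answer: p = -1.4468, q = -1.2317, dp/dtau = -0.9865, dq/dtau = -0.5281


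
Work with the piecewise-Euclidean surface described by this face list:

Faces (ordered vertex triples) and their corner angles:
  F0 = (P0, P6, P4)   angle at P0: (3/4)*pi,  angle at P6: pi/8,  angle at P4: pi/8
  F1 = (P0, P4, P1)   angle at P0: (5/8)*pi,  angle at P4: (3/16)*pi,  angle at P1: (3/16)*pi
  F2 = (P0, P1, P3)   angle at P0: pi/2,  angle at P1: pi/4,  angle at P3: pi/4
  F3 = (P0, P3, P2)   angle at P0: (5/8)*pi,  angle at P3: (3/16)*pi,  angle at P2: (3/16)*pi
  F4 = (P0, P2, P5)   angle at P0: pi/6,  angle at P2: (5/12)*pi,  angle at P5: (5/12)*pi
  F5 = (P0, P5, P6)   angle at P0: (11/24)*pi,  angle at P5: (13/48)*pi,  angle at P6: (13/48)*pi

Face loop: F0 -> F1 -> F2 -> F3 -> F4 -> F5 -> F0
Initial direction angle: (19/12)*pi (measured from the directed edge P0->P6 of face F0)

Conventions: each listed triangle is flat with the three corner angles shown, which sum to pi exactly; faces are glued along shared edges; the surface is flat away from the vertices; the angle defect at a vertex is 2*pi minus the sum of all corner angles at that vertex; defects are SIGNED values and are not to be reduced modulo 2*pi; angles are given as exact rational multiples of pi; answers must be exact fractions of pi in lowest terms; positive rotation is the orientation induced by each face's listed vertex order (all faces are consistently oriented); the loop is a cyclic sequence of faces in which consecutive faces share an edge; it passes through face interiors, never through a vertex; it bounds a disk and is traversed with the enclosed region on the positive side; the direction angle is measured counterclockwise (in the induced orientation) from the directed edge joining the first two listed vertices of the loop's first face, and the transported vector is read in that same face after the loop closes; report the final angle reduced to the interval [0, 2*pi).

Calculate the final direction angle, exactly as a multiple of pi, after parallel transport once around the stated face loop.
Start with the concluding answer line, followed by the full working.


Answer: final direction angle = (11/24)*pi

enclosed vertex P0: corner angles sum to (25/8)*pi, defect = 2*pi - (25/8)*pi = (-9/8)*pi
holonomy = initial angle + sum of enclosed defects (mod 2*pi), positive in the induced orientation
final angle = (19/12)*pi - (9/8)*pi = (11/24)*pi (mod 2*pi)


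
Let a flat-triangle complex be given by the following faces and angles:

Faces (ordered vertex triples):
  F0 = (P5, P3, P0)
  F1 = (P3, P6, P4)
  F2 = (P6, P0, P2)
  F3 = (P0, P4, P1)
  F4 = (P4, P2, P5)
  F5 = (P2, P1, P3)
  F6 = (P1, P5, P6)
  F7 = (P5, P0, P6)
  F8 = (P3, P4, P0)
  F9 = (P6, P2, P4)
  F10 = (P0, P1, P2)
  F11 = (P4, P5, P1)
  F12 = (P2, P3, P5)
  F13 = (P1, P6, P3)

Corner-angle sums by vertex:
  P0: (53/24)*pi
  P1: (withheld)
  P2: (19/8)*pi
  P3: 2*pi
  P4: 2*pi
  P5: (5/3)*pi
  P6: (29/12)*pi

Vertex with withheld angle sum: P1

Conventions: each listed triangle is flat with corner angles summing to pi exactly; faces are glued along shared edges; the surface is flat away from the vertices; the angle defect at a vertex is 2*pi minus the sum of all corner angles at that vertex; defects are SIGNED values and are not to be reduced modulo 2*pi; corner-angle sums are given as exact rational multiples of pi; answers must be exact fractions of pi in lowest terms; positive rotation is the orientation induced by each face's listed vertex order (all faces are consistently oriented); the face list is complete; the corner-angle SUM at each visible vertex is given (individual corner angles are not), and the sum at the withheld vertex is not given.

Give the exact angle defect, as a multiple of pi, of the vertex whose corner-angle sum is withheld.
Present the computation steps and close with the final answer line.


V = 7, E = 21, F = 14; chi = V - E + F = 0
Gauss-Bonnet: total defect = 2*pi*chi = 0; visible defects sum to (-2/3)*pi

Answer: defect(P1) = (2/3)*pi


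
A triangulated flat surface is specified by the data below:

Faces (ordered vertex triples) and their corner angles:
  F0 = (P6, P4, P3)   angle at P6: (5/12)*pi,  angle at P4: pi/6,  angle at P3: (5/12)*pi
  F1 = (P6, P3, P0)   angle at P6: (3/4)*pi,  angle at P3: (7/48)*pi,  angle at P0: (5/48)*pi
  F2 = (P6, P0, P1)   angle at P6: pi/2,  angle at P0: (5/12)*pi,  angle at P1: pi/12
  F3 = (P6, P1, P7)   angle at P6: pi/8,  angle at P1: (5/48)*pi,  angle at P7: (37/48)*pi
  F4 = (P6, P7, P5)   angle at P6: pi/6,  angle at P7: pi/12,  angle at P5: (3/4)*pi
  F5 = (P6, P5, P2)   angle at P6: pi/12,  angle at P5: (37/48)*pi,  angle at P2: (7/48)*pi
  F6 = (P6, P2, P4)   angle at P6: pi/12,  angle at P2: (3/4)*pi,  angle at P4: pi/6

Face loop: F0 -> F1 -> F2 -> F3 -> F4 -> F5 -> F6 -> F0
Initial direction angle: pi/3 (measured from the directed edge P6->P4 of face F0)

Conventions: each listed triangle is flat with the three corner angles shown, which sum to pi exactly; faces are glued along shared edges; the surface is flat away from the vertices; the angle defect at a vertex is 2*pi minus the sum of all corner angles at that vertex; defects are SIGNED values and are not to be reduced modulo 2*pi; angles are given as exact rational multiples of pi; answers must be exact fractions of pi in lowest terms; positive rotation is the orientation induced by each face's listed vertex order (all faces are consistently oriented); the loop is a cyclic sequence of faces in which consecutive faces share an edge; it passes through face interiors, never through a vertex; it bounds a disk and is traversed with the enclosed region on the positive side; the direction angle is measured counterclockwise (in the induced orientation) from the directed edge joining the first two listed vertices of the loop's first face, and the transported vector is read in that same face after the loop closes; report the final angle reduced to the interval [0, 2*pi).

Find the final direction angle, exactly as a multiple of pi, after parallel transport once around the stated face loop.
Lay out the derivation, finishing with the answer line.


enclosed vertex P6: corner angles sum to (17/8)*pi, defect = 2*pi - (17/8)*pi = -pi/8
the rotation equals the total enclosed defect, so the final angle is initial + defects (mod 2*pi)
final angle = pi/3 - pi/8 = (5/24)*pi (mod 2*pi)

Answer: final direction angle = (5/24)*pi


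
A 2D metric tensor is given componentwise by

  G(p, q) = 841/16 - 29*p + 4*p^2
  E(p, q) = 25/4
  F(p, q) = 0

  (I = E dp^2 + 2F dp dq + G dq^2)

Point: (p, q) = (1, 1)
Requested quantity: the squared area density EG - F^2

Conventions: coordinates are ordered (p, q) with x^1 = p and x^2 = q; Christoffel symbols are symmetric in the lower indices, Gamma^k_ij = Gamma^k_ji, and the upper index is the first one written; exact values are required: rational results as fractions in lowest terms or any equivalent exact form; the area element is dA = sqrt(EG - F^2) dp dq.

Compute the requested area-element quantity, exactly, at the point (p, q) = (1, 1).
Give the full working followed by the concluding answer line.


E = 25/4, F = 0, G = 441/16; EG - F^2 = 11025/64

Answer: EG - F^2 = 11025/64


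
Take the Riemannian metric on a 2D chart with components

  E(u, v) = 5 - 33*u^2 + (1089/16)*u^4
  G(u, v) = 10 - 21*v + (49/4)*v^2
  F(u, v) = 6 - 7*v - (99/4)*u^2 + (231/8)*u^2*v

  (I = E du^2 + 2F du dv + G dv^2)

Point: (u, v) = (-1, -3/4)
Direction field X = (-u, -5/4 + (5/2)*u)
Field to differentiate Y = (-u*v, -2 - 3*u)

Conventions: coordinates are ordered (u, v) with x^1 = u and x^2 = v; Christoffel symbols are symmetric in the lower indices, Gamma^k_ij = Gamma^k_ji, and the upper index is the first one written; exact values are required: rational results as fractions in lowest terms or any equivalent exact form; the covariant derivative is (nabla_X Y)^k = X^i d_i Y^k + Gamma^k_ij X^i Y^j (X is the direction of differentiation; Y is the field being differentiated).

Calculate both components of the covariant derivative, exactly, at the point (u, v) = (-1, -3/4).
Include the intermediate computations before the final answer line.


E = 641/16, F = -1125/32, G = 2089/64 at the point
E_u = -825/4, E_v = 0, F_u = 1485/16, F_v = 175/8, G_u = 0, G_v = -315/8
EG - F^2 = 4589/64;  g^inv = (64/4589) * [[2089/64, 1125/32], [1125/32, 641/16]]
first-kind symbols [ij,l] = (1/2)(d_i g_jl + d_j g_il - d_l g_ij): [uu,u] = E_u/2 = -825/8, [uu,v] = F_u - E_v/2 = 1485/16, [uv,u] = E_v/2 = 0, [uv,v] = G_u/2 = 0, [vv,u] = F_v - G_u/2 = 175/8, [vv,v] = G_v/2 = -315/16
Gamma^u_ij = (G*[ij,u] - F*[ij,v])/(EG - F^2), Gamma^v_ij = (E*[ij,v] - F*[ij,u])/(EG - F^2)
Gamma_uuu = -6600/4589, Gamma_uuv = 0, Gamma_uvv = 1400/4589, Gamma_vuu = 5940/4589, Gamma_vuv = 0, Gamma_vvv = -1260/4589
X = (1, -15/4), Y = (-3/4, 1) at the point

Answer: (nabla_X Y)^u = -14067/4589, (nabla_X Y)^v = -13497/4589


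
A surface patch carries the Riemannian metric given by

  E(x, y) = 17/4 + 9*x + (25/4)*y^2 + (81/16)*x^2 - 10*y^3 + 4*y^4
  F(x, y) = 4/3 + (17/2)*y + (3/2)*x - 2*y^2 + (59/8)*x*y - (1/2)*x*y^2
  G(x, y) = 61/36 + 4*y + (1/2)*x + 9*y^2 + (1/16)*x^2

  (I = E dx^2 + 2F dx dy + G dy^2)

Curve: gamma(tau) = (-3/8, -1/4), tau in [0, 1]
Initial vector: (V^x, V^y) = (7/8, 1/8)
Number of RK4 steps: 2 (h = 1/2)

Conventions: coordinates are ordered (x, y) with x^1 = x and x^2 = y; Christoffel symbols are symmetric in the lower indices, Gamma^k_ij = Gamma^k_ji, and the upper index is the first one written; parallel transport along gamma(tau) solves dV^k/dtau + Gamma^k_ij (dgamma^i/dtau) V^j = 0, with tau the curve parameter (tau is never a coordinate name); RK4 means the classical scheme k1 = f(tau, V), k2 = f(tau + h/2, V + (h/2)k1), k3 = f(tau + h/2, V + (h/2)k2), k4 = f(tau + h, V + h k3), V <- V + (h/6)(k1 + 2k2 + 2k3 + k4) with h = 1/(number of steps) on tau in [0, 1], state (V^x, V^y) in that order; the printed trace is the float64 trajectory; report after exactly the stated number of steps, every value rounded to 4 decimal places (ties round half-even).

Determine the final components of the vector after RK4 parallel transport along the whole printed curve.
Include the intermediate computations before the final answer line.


gamma'(tau) = (0, 0); f(tau, V)^k = -Gamma^k_ij(gamma(tau)) gamma'^i(tau) V^j; h = 1/2; intermediate values shown to 6 dp
curve data and Christoffel symbols at the stage parameters:
  tau = 0.000000: gamma = (-0.375000, -0.250000), gamma' = (0.000000, 0.000000); Gamma_xxx = 2.653243, Gamma_xxy = -1.547540, Gamma_xyy = 3.918691, Gamma_yxx = 3.996376, Gamma_yxy = -0.903694, Gamma_yyy = 2.588556
  tau = 0.250000: gamma = (-0.375000, -0.250000), gamma' = (0.000000, 0.000000); Gamma_xxx = 2.653243, Gamma_xxy = -1.547540, Gamma_xyy = 3.918691, Gamma_yxx = 3.996376, Gamma_yxy = -0.903694, Gamma_yyy = 2.588556
  tau = 0.500000: gamma = (-0.375000, -0.250000), gamma' = (0.000000, 0.000000); Gamma_xxx = 2.653243, Gamma_xxy = -1.547540, Gamma_xyy = 3.918691, Gamma_yxx = 3.996376, Gamma_yxy = -0.903694, Gamma_yyy = 2.588556
  tau = 0.750000: gamma = (-0.375000, -0.250000), gamma' = (0.000000, 0.000000); Gamma_xxx = 2.653243, Gamma_xxy = -1.547540, Gamma_xyy = 3.918691, Gamma_yxx = 3.996376, Gamma_yxy = -0.903694, Gamma_yyy = 2.588556
  tau = 1.000000: gamma = (-0.375000, -0.250000), gamma' = (0.000000, 0.000000); Gamma_xxx = 2.653243, Gamma_xxy = -1.547540, Gamma_xyy = 3.918691, Gamma_yxx = 3.996376, Gamma_yxy = -0.903694, Gamma_yyy = 2.588556
step 0: V^x = 0.8750, V^y = 0.1250
step 1: k1 = (0.000000, 0.000000), k2 = (0.000000, 0.000000), k3 = (0.000000, 0.000000), k4 = (0.000000, 0.000000); V <- V + (h/6)(k1 + 2k2 + 2k3 + k4): V^x = 0.8750, V^y = 0.1250
step 2: k1 = (0.000000, 0.000000), k2 = (0.000000, 0.000000), k3 = (0.000000, 0.000000), k4 = (0.000000, 0.000000); V <- V + (h/6)(k1 + 2k2 + 2k3 + k4): V^x = 0.8750, V^y = 0.1250

Answer: V^x = 0.8750, V^y = 0.1250


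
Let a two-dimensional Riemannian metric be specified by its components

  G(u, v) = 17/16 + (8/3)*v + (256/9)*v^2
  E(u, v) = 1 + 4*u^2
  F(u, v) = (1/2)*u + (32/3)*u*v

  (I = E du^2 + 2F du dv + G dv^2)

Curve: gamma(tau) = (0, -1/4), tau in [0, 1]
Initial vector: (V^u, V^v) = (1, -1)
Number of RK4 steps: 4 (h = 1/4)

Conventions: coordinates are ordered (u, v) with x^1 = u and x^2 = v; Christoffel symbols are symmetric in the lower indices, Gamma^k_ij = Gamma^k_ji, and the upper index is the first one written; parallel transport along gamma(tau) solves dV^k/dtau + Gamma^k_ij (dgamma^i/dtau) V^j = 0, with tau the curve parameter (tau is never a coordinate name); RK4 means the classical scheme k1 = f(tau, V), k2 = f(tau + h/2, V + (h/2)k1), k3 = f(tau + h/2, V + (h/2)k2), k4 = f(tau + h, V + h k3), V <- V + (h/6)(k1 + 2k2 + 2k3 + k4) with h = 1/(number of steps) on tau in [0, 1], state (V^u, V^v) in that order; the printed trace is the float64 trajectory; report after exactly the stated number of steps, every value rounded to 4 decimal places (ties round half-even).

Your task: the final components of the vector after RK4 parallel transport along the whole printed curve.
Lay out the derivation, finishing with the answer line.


gamma'(tau) = (0, 0); f(tau, V)^k = -Gamma^k_ij(gamma(tau)) gamma'^i(tau) V^j; h = 1/4; intermediate values shown to 6 dp
curve data and Christoffel symbols at the stage parameters:
  tau = 0.000000: gamma = (0.000000, -0.250000), gamma' = (0.000000, 0.000000); Gamma_uuu = 0.000000, Gamma_uuv = 0.000000, Gamma_uvv = 0.000000, Gamma_vuu = -0.996805, Gamma_vuv = 0.000000, Gamma_vvv = -2.658147
  tau = 0.125000: gamma = (0.000000, -0.250000), gamma' = (0.000000, 0.000000); Gamma_uuu = 0.000000, Gamma_uuv = 0.000000, Gamma_uvv = 0.000000, Gamma_vuu = -0.996805, Gamma_vuv = 0.000000, Gamma_vvv = -2.658147
  tau = 0.250000: gamma = (0.000000, -0.250000), gamma' = (0.000000, 0.000000); Gamma_uuu = 0.000000, Gamma_uuv = 0.000000, Gamma_uvv = 0.000000, Gamma_vuu = -0.996805, Gamma_vuv = 0.000000, Gamma_vvv = -2.658147
  tau = 0.375000: gamma = (0.000000, -0.250000), gamma' = (0.000000, 0.000000); Gamma_uuu = 0.000000, Gamma_uuv = 0.000000, Gamma_uvv = 0.000000, Gamma_vuu = -0.996805, Gamma_vuv = 0.000000, Gamma_vvv = -2.658147
  tau = 0.500000: gamma = (0.000000, -0.250000), gamma' = (0.000000, 0.000000); Gamma_uuu = 0.000000, Gamma_uuv = 0.000000, Gamma_uvv = 0.000000, Gamma_vuu = -0.996805, Gamma_vuv = 0.000000, Gamma_vvv = -2.658147
  tau = 0.625000: gamma = (0.000000, -0.250000), gamma' = (0.000000, 0.000000); Gamma_uuu = 0.000000, Gamma_uuv = 0.000000, Gamma_uvv = 0.000000, Gamma_vuu = -0.996805, Gamma_vuv = 0.000000, Gamma_vvv = -2.658147
  tau = 0.750000: gamma = (0.000000, -0.250000), gamma' = (0.000000, 0.000000); Gamma_uuu = 0.000000, Gamma_uuv = 0.000000, Gamma_uvv = 0.000000, Gamma_vuu = -0.996805, Gamma_vuv = 0.000000, Gamma_vvv = -2.658147
  tau = 0.875000: gamma = (0.000000, -0.250000), gamma' = (0.000000, 0.000000); Gamma_uuu = 0.000000, Gamma_uuv = 0.000000, Gamma_uvv = 0.000000, Gamma_vuu = -0.996805, Gamma_vuv = 0.000000, Gamma_vvv = -2.658147
  tau = 1.000000: gamma = (0.000000, -0.250000), gamma' = (0.000000, 0.000000); Gamma_uuu = 0.000000, Gamma_uuv = 0.000000, Gamma_uvv = 0.000000, Gamma_vuu = -0.996805, Gamma_vuv = 0.000000, Gamma_vvv = -2.658147
step 0: V^u = 1.0000, V^v = -1.0000
step 1: k1 = (0.000000, 0.000000), k2 = (0.000000, 0.000000), k3 = (0.000000, 0.000000), k4 = (0.000000, 0.000000); V <- V + (h/6)(k1 + 2k2 + 2k3 + k4): V^u = 1.0000, V^v = -1.0000
step 2: k1 = (0.000000, 0.000000), k2 = (0.000000, 0.000000), k3 = (0.000000, 0.000000), k4 = (0.000000, 0.000000); V <- V + (h/6)(k1 + 2k2 + 2k3 + k4): V^u = 1.0000, V^v = -1.0000
step 3: k1 = (0.000000, 0.000000), k2 = (0.000000, 0.000000), k3 = (0.000000, 0.000000), k4 = (0.000000, 0.000000); V <- V + (h/6)(k1 + 2k2 + 2k3 + k4): V^u = 1.0000, V^v = -1.0000
step 4: k1 = (0.000000, 0.000000), k2 = (0.000000, 0.000000), k3 = (0.000000, 0.000000), k4 = (0.000000, 0.000000); V <- V + (h/6)(k1 + 2k2 + 2k3 + k4): V^u = 1.0000, V^v = -1.0000

Answer: V^u = 1.0000, V^v = -1.0000
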